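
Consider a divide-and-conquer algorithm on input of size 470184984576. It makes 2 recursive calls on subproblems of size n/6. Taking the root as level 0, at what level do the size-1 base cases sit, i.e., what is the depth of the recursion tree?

For divide and conquer with division factor 6:

Problem sizes at each level:
Level 0: 470184984576
Level 1: 78364164096
Level 2: 13060694016
Level 3: 2176782336
Level 4: 362797056
Level 5: 60466176
Level 6: 10077696
Level 7: 1679616
Level 8: 279936
Level 9: 46656
Level 10: 7776
Level 11: 1296
Level 12: 216
Level 13: 36
Level 14: 6
Level 15: 1

The root is level 0 and the size-1 base case is level 15 (the tree spans levels 0 through 15, i.e. 16 levels counting the root), so the depth is the number of divisions: log_6(470184984576) = 15

The recursion tree depth is log_6(470184984576) = 15. At each level, the problem size is divided by 6, so it takes 15 divisions to reduce to a base case of size 1. The algorithm makes 2 recursive calls at each level.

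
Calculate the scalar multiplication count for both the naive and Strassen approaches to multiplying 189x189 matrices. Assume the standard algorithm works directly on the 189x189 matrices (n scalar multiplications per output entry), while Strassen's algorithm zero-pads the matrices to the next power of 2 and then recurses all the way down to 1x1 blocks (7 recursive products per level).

Matrix multiplication for 189x189 matrices:

Strassen's algorithm requires power-of-2 dimensions. Pad 189x189 to 256x256 (next power of 2).

Standard algorithm: 189^3 = 6751269 multiplications
Strassen's algorithm: 7^(log2(256)) = 7^8 = 5764801 multiplications
Savings: 6751269 - 5764801 = 986468 multiplications

Standard: 6751269 multiplications (189^3). Strassen: 5764801 multiplications (7^8, after padding to 256x256). Strassen reduces 8 recursive multiplications to 7 at each level.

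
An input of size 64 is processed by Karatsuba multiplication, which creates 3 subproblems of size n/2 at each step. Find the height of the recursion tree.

For divide and conquer with division factor 2:

Problem sizes at each level:
Level 0: 64
Level 1: 32
Level 2: 16
Level 3: 8
Level 4: 4
Level 5: 2
Level 6: 1

The root is level 0 and the size-1 base case is level 6 (the tree spans levels 0 through 6, i.e. 7 levels counting the root), so the depth is the number of divisions: log_2(64) = 6

The recursion tree depth is log_2(64) = 6. At each level, the problem size is divided by 2, so it takes 6 divisions to reduce to a base case of size 1. The algorithm makes 3 recursive calls at each level.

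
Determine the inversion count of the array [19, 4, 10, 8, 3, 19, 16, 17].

Finding inversions in [19, 4, 10, 8, 3, 19, 16, 17]:

(0, 1): arr[0]=19 > arr[1]=4
(0, 2): arr[0]=19 > arr[2]=10
(0, 3): arr[0]=19 > arr[3]=8
(0, 4): arr[0]=19 > arr[4]=3
(0, 6): arr[0]=19 > arr[6]=16
(0, 7): arr[0]=19 > arr[7]=17
(1, 4): arr[1]=4 > arr[4]=3
(2, 3): arr[2]=10 > arr[3]=8
(2, 4): arr[2]=10 > arr[4]=3
(3, 4): arr[3]=8 > arr[4]=3
(5, 6): arr[5]=19 > arr[6]=16
(5, 7): arr[5]=19 > arr[7]=17

Total inversions: 12

The array has 12 inversion(s): (0,1), (0,2), (0,3), (0,4), (0,6), (0,7), (1,4), (2,3), (2,4), (3,4), (5,6), (5,7). Each pair (i,j) satisfies i < j and arr[i] > arr[j].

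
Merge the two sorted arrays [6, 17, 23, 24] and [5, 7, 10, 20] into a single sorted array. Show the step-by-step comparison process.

Merging process:

Compare 6 vs 5: take 5 from right. Merged: [5]
Compare 6 vs 7: take 6 from left. Merged: [5, 6]
Compare 17 vs 7: take 7 from right. Merged: [5, 6, 7]
Compare 17 vs 10: take 10 from right. Merged: [5, 6, 7, 10]
Compare 17 vs 20: take 17 from left. Merged: [5, 6, 7, 10, 17]
Compare 23 vs 20: take 20 from right. Merged: [5, 6, 7, 10, 17, 20]
Append remaining from left: [23, 24]. Merged: [5, 6, 7, 10, 17, 20, 23, 24]

Final merged array: [5, 6, 7, 10, 17, 20, 23, 24]
Total comparisons: 6

The merged array is [5, 6, 7, 10, 17, 20, 23, 24], requiring 6 comparisons. The merge step runs in O(n) time where n is the total number of elements.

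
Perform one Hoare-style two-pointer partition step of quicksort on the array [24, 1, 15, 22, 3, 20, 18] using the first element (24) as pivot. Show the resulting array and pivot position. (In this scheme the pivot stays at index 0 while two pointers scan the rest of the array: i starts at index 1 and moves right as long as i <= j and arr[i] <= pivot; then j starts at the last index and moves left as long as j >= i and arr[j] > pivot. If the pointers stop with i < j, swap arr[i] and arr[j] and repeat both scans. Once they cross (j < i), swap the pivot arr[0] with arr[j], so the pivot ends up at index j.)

Hoare-style two-pointer partition with pivot = 24:

Initial array: [24, 1, 15, 22, 3, 20, 18]

Pointers start at i = 1, j = 6.
i ends at 7, j ends at 6: the pointers have crossed (j < i), so scanning stops.

Swap pivot arr[0] with arr[6] to place pivot at position 6: [18, 1, 15, 22, 3, 20, 24]
Pivot position: 6

After partitioning with pivot 24, the array becomes [18, 1, 15, 22, 3, 20, 24]. The pivot is placed at index 6. All elements to the left of the pivot are <= 24, and all elements to the right are > 24.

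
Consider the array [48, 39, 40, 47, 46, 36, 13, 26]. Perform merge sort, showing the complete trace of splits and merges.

Merge sort trace:

Split: [48, 39, 40, 47, 46, 36, 13, 26] -> [48, 39, 40, 47] and [46, 36, 13, 26]
  Split: [48, 39, 40, 47] -> [48, 39] and [40, 47]
    Split: [48, 39] -> [48] and [39]
    Merge: [48] + [39] -> [39, 48]
    Split: [40, 47] -> [40] and [47]
    Merge: [40] + [47] -> [40, 47]
  Merge: [39, 48] + [40, 47] -> [39, 40, 47, 48]
  Split: [46, 36, 13, 26] -> [46, 36] and [13, 26]
    Split: [46, 36] -> [46] and [36]
    Merge: [46] + [36] -> [36, 46]
    Split: [13, 26] -> [13] and [26]
    Merge: [13] + [26] -> [13, 26]
  Merge: [36, 46] + [13, 26] -> [13, 26, 36, 46]
Merge: [39, 40, 47, 48] + [13, 26, 36, 46] -> [13, 26, 36, 39, 40, 46, 47, 48]

Final sorted array: [13, 26, 36, 39, 40, 46, 47, 48]

The merge sort proceeds by recursively splitting the array and merging sorted halves.
After all merges, the sorted array is [13, 26, 36, 39, 40, 46, 47, 48].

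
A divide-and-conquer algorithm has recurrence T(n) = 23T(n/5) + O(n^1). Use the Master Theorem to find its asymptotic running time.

Master Theorem for T(n) = 23T(n/5) + O(n^1):

a = 23, b = 5, c = 1
log_b(a) = log_5(23) = 1.9482

Case 1: c = 1 < log_5(23) = 1.9482
T(n) = O(n^(log_5 23))

For T(n) = 23T(n/5) + O(n^1): log_5(23) = 1.9482. This is Case 1 of the Master Theorem (c < log_b(a), work dominated by leaves), giving O(n^(log_5 23)).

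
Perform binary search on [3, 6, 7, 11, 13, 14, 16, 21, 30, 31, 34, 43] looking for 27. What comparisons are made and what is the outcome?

Binary search for 27 in [3, 6, 7, 11, 13, 14, 16, 21, 30, 31, 34, 43]:

lo=0, hi=11, mid=5, arr[mid]=14 -> 14 < 27, search right half
lo=6, hi=11, mid=8, arr[mid]=30 -> 30 > 27, search left half
lo=6, hi=7, mid=6, arr[mid]=16 -> 16 < 27, search right half
lo=7, hi=7, mid=7, arr[mid]=21 -> 21 < 27, search right half
lo=8 > hi=7, target 27 not found

Binary search determines that 27 is not in the array after 4 comparisons. The search space was exhausted without finding the target.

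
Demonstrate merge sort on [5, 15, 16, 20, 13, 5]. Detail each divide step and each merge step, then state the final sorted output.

Merge sort trace:

Split: [5, 15, 16, 20, 13, 5] -> [5, 15, 16] and [20, 13, 5]
  Split: [5, 15, 16] -> [5] and [15, 16]
    Split: [15, 16] -> [15] and [16]
    Merge: [15] + [16] -> [15, 16]
  Merge: [5] + [15, 16] -> [5, 15, 16]
  Split: [20, 13, 5] -> [20] and [13, 5]
    Split: [13, 5] -> [13] and [5]
    Merge: [13] + [5] -> [5, 13]
  Merge: [20] + [5, 13] -> [5, 13, 20]
Merge: [5, 15, 16] + [5, 13, 20] -> [5, 5, 13, 15, 16, 20]

Final sorted array: [5, 5, 13, 15, 16, 20]

The merge sort proceeds by recursively splitting the array and merging sorted halves.
After all merges, the sorted array is [5, 5, 13, 15, 16, 20].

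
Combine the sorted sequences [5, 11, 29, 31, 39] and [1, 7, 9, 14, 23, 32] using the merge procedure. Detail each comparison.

Merging process:

Compare 5 vs 1: take 1 from right. Merged: [1]
Compare 5 vs 7: take 5 from left. Merged: [1, 5]
Compare 11 vs 7: take 7 from right. Merged: [1, 5, 7]
Compare 11 vs 9: take 9 from right. Merged: [1, 5, 7, 9]
Compare 11 vs 14: take 11 from left. Merged: [1, 5, 7, 9, 11]
Compare 29 vs 14: take 14 from right. Merged: [1, 5, 7, 9, 11, 14]
Compare 29 vs 23: take 23 from right. Merged: [1, 5, 7, 9, 11, 14, 23]
Compare 29 vs 32: take 29 from left. Merged: [1, 5, 7, 9, 11, 14, 23, 29]
Compare 31 vs 32: take 31 from left. Merged: [1, 5, 7, 9, 11, 14, 23, 29, 31]
Compare 39 vs 32: take 32 from right. Merged: [1, 5, 7, 9, 11, 14, 23, 29, 31, 32]
Append remaining from left: [39]. Merged: [1, 5, 7, 9, 11, 14, 23, 29, 31, 32, 39]

Final merged array: [1, 5, 7, 9, 11, 14, 23, 29, 31, 32, 39]
Total comparisons: 10

The merged array is [1, 5, 7, 9, 11, 14, 23, 29, 31, 32, 39], requiring 10 comparisons. The merge step runs in O(n) time where n is the total number of elements.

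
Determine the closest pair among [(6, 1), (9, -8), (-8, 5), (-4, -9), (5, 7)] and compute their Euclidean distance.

Computing all pairwise distances among 5 points:

d((6, 1), (9, -8)) = 9.4868
d((6, 1), (-8, 5)) = 14.5602
d((6, 1), (-4, -9)) = 14.1421
d((6, 1), (5, 7)) = 6.0828 <-- minimum
d((9, -8), (-8, 5)) = 21.4009
d((9, -8), (-4, -9)) = 13.0384
d((9, -8), (5, 7)) = 15.5242
d((-8, 5), (-4, -9)) = 14.5602
d((-8, 5), (5, 7)) = 13.1529
d((-4, -9), (5, 7)) = 18.3576

Closest pair: (6, 1) and (5, 7) with distance 6.0828

The closest pair is (6, 1) and (5, 7) with Euclidean distance 6.0828. For 5 points, brute-force pairwise comparison is shown above. For large n, the divide-and-conquer algorithm (sort by x, recurse on halves, check the dividing strip) achieves O(n log n).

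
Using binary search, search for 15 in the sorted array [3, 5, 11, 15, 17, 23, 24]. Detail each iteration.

Binary search for 15 in [3, 5, 11, 15, 17, 23, 24]:

lo=0, hi=6, mid=3, arr[mid]=15 -> Found target at index 3!

Binary search finds 15 at index 3 after 1 comparisons. The search repeatedly halves the search space by comparing with the middle element.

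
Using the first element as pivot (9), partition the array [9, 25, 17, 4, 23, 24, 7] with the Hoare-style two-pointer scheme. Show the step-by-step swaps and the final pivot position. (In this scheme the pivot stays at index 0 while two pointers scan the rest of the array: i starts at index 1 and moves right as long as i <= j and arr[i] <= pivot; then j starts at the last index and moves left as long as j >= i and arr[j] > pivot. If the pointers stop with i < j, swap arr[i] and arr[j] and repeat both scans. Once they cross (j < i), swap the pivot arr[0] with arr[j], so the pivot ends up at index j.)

Hoare-style two-pointer partition with pivot = 9:

Initial array: [9, 25, 17, 4, 23, 24, 7]

Pointers start at i = 1, j = 6.
i stops at index 1 (arr[1]=25 > 9), j stops at index 6 (arr[6]=7 <= 9): swap arr[1] and arr[6], array becomes [9, 7, 17, 4, 23, 24, 25]
i stops at index 2 (arr[2]=17 > 9), j stops at index 3 (arr[3]=4 <= 9): swap arr[2] and arr[3], array becomes [9, 7, 4, 17, 23, 24, 25]
i ends at 3, j ends at 2: the pointers have crossed (j < i), so scanning stops.

Swap pivot arr[0] with arr[2] to place pivot at position 2: [4, 7, 9, 17, 23, 24, 25]
Pivot position: 2

After partitioning with pivot 9, the array becomes [4, 7, 9, 17, 23, 24, 25]. The pivot is placed at index 2. All elements to the left of the pivot are <= 9, and all elements to the right are > 9.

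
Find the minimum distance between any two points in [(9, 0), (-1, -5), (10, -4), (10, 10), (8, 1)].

Computing all pairwise distances among 5 points:

d((9, 0), (-1, -5)) = 11.1803
d((9, 0), (10, -4)) = 4.1231
d((9, 0), (10, 10)) = 10.0499
d((9, 0), (8, 1)) = 1.4142 <-- minimum
d((-1, -5), (10, -4)) = 11.0454
d((-1, -5), (10, 10)) = 18.6011
d((-1, -5), (8, 1)) = 10.8167
d((10, -4), (10, 10)) = 14.0
d((10, -4), (8, 1)) = 5.3852
d((10, 10), (8, 1)) = 9.2195

Closest pair: (9, 0) and (8, 1) with distance 1.4142

The closest pair is (9, 0) and (8, 1) with Euclidean distance 1.4142. For 5 points, brute-force pairwise comparison is shown above. For large n, the divide-and-conquer algorithm (sort by x, recurse on halves, check the dividing strip) achieves O(n log n).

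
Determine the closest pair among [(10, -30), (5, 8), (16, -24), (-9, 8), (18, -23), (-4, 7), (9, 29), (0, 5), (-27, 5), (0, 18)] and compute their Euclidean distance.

Computing all pairwise distances among 10 points:

d((10, -30), (5, 8)) = 38.3275
d((10, -30), (16, -24)) = 8.4853
d((10, -30), (-9, 8)) = 42.4853
d((10, -30), (18, -23)) = 10.6301
d((10, -30), (-4, 7)) = 39.5601
d((10, -30), (9, 29)) = 59.0085
d((10, -30), (0, 5)) = 36.4005
d((10, -30), (-27, 5)) = 50.9313
d((10, -30), (0, 18)) = 49.0306
d((5, 8), (16, -24)) = 33.8378
d((5, 8), (-9, 8)) = 14.0
d((5, 8), (18, -23)) = 33.6155
d((5, 8), (-4, 7)) = 9.0554
d((5, 8), (9, 29)) = 21.3776
d((5, 8), (0, 5)) = 5.831
d((5, 8), (-27, 5)) = 32.1403
d((5, 8), (0, 18)) = 11.1803
d((16, -24), (-9, 8)) = 40.6079
d((16, -24), (18, -23)) = 2.2361 <-- minimum
d((16, -24), (-4, 7)) = 36.8917
d((16, -24), (9, 29)) = 53.4603
d((16, -24), (0, 5)) = 33.121
d((16, -24), (-27, 5)) = 51.8652
d((16, -24), (0, 18)) = 44.9444
d((-9, 8), (18, -23)) = 41.1096
d((-9, 8), (-4, 7)) = 5.099
d((-9, 8), (9, 29)) = 27.6586
d((-9, 8), (0, 5)) = 9.4868
d((-9, 8), (-27, 5)) = 18.2483
d((-9, 8), (0, 18)) = 13.4536
d((18, -23), (-4, 7)) = 37.2022
d((18, -23), (9, 29)) = 52.7731
d((18, -23), (0, 5)) = 33.2866
d((18, -23), (-27, 5)) = 53.0
d((18, -23), (0, 18)) = 44.7772
d((-4, 7), (9, 29)) = 25.5539
d((-4, 7), (0, 5)) = 4.4721
d((-4, 7), (-27, 5)) = 23.0868
d((-4, 7), (0, 18)) = 11.7047
d((9, 29), (0, 5)) = 25.632
d((9, 29), (-27, 5)) = 43.2666
d((9, 29), (0, 18)) = 14.2127
d((0, 5), (-27, 5)) = 27.0
d((0, 5), (0, 18)) = 13.0
d((-27, 5), (0, 18)) = 29.9666

Closest pair: (16, -24) and (18, -23) with distance 2.2361

The closest pair is (16, -24) and (18, -23) with Euclidean distance 2.2361. For 10 points, brute-force pairwise comparison is shown above. For large n, the divide-and-conquer algorithm (sort by x, recurse on halves, check the dividing strip) achieves O(n log n).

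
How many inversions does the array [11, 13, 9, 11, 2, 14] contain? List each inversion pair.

Finding inversions in [11, 13, 9, 11, 2, 14]:

(0, 2): arr[0]=11 > arr[2]=9
(0, 4): arr[0]=11 > arr[4]=2
(1, 2): arr[1]=13 > arr[2]=9
(1, 3): arr[1]=13 > arr[3]=11
(1, 4): arr[1]=13 > arr[4]=2
(2, 4): arr[2]=9 > arr[4]=2
(3, 4): arr[3]=11 > arr[4]=2

Total inversions: 7

The array has 7 inversion(s): (0,2), (0,4), (1,2), (1,3), (1,4), (2,4), (3,4). Each pair (i,j) satisfies i < j and arr[i] > arr[j].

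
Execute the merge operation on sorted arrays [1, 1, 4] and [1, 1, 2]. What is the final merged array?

Merging process:

Compare 1 vs 1: take 1 from left. Merged: [1]
Compare 1 vs 1: take 1 from left. Merged: [1, 1]
Compare 4 vs 1: take 1 from right. Merged: [1, 1, 1]
Compare 4 vs 1: take 1 from right. Merged: [1, 1, 1, 1]
Compare 4 vs 2: take 2 from right. Merged: [1, 1, 1, 1, 2]
Append remaining from left: [4]. Merged: [1, 1, 1, 1, 2, 4]

Final merged array: [1, 1, 1, 1, 2, 4]
Total comparisons: 5

The merged array is [1, 1, 1, 1, 2, 4], requiring 5 comparisons. The merge step runs in O(n) time where n is the total number of elements.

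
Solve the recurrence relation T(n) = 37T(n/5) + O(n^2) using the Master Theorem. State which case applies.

Master Theorem for T(n) = 37T(n/5) + O(n^2):

a = 37, b = 5, c = 2
log_b(a) = log_5(37) = 2.2436

Case 1: c = 2 < log_5(37) = 2.2436
T(n) = O(n^(log_5 37))

For T(n) = 37T(n/5) + O(n^2): log_5(37) = 2.2436. This is Case 1 of the Master Theorem (c < log_b(a), work dominated by leaves), giving O(n^(log_5 37)).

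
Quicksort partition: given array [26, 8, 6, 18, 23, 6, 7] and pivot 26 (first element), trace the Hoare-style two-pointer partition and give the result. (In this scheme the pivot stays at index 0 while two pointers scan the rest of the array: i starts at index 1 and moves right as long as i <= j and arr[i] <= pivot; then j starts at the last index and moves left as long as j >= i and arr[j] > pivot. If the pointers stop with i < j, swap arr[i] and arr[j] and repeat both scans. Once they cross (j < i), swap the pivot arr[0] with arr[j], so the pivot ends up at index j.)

Hoare-style two-pointer partition with pivot = 26:

Initial array: [26, 8, 6, 18, 23, 6, 7]

Pointers start at i = 1, j = 6.
i ends at 7, j ends at 6: the pointers have crossed (j < i), so scanning stops.

Swap pivot arr[0] with arr[6] to place pivot at position 6: [7, 8, 6, 18, 23, 6, 26]
Pivot position: 6

After partitioning with pivot 26, the array becomes [7, 8, 6, 18, 23, 6, 26]. The pivot is placed at index 6. All elements to the left of the pivot are <= 26, and all elements to the right are > 26.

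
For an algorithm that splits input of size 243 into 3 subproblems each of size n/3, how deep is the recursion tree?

For divide and conquer with division factor 3:

Problem sizes at each level:
Level 0: 243
Level 1: 81
Level 2: 27
Level 3: 9
Level 4: 3
Level 5: 1

The root is level 0 and the size-1 base case is level 5 (the tree spans levels 0 through 5, i.e. 6 levels counting the root), so the depth is the number of divisions: log_3(243) = 5

The recursion tree depth is log_3(243) = 5. At each level, the problem size is divided by 3, so it takes 5 divisions to reduce to a base case of size 1. The algorithm makes 3 recursive calls at each level.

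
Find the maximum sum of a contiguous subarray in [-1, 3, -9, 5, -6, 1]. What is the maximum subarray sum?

Using Kadane's algorithm on [-1, 3, -9, 5, -6, 1]:

Scanning through the array:
Position 1 (value 3): max_ending_here = 3, max_so_far = 3
Position 2 (value -9): max_ending_here = -6, max_so_far = 3
Position 3 (value 5): max_ending_here = 5, max_so_far = 5
Position 4 (value -6): max_ending_here = -1, max_so_far = 5
Position 5 (value 1): max_ending_here = 1, max_so_far = 5

Maximum subarray: [5]
Maximum sum: 5

The maximum subarray is [5] with sum 5. This subarray runs from index 3 to index 3.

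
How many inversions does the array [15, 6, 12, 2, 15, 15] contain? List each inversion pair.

Finding inversions in [15, 6, 12, 2, 15, 15]:

(0, 1): arr[0]=15 > arr[1]=6
(0, 2): arr[0]=15 > arr[2]=12
(0, 3): arr[0]=15 > arr[3]=2
(1, 3): arr[1]=6 > arr[3]=2
(2, 3): arr[2]=12 > arr[3]=2

Total inversions: 5

The array has 5 inversion(s): (0,1), (0,2), (0,3), (1,3), (2,3). Each pair (i,j) satisfies i < j and arr[i] > arr[j].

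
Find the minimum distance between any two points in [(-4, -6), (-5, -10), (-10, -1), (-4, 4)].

Computing all pairwise distances among 4 points:

d((-4, -6), (-5, -10)) = 4.1231 <-- minimum
d((-4, -6), (-10, -1)) = 7.8102
d((-4, -6), (-4, 4)) = 10.0
d((-5, -10), (-10, -1)) = 10.2956
d((-5, -10), (-4, 4)) = 14.0357
d((-10, -1), (-4, 4)) = 7.8102

Closest pair: (-4, -6) and (-5, -10) with distance 4.1231

The closest pair is (-4, -6) and (-5, -10) with Euclidean distance 4.1231. For 4 points, brute-force pairwise comparison is shown above. For large n, the divide-and-conquer algorithm (sort by x, recurse on halves, check the dividing strip) achieves O(n log n).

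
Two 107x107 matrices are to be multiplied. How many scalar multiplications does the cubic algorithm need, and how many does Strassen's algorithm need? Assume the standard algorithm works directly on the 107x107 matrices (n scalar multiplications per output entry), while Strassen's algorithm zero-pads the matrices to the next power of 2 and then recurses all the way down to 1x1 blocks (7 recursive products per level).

Matrix multiplication for 107x107 matrices:

Strassen's algorithm requires power-of-2 dimensions. Pad 107x107 to 128x128 (next power of 2).

Standard algorithm: 107^3 = 1225043 multiplications
Strassen's algorithm: 7^(log2(128)) = 7^7 = 823543 multiplications
Savings: 1225043 - 823543 = 401500 multiplications

Standard: 1225043 multiplications (107^3). Strassen: 823543 multiplications (7^7, after padding to 128x128). Strassen reduces 8 recursive multiplications to 7 at each level.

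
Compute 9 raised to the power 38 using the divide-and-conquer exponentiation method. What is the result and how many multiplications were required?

Computing 9^38 by squaring (build up from 9^1; each line after the first costs one multiplication):

9^1 = 9
9^2 = (9^1)^2 = 9^2 = 81
9^4 = (9^2)^2 = 81^2 = 6561
9^8 = (9^4)^2 = 6561^2 = 43046721
9^9 = 9 * 9^8 = 9 * 43046721 = 387420489
9^18 = (9^9)^2 = 387420489^2 = 150094635296999121
9^19 = 9 * 9^18 = 9 * 150094635296999121 = 1350851717672992089
9^38 = (9^19)^2 = 1350851717672992089^2 = 1824800363140073127359051977856583921

Result: 1824800363140073127359051977856583921
Multiplications needed: 7 (7 lines after 9^1)

9^38 = 1824800363140073127359051977856583921. Using exponentiation by squaring, this requires 7 multiplications. The key idea: if the exponent is even, square the half-power; if odd, multiply by the base once.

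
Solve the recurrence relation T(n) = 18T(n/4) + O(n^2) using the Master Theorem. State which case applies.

Master Theorem for T(n) = 18T(n/4) + O(n^2):

a = 18, b = 4, c = 2
log_b(a) = log_4(18) = 2.0850

Case 1: c = 2 < log_4(18) = 2.0850
T(n) = O(n^(log_4 18))

For T(n) = 18T(n/4) + O(n^2): log_4(18) = 2.0850. This is Case 1 of the Master Theorem (c < log_b(a), work dominated by leaves), giving O(n^(log_4 18)).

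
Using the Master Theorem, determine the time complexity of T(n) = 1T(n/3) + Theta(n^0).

Master Theorem for T(n) = 1T(n/3) + O(n^0):

a = 1, b = 3, c = 0
log_b(a) = log_3(1) = 0.0000

Case 2: c = 0 = log_3(1) = 0.0000
T(n) = O(n^0 log n) = O(log n)

For T(n) = 1T(n/3) + O(n^0): log_3(1) = 0.0000. This is Case 2 of the Master Theorem (c = log_b(a), equal work at all levels), giving O(log n).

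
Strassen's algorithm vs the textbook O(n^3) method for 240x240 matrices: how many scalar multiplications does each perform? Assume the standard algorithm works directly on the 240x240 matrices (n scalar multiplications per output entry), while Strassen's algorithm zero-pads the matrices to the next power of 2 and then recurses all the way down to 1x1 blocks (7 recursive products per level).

Matrix multiplication for 240x240 matrices:

Strassen's algorithm requires power-of-2 dimensions. Pad 240x240 to 256x256 (next power of 2).

Standard algorithm: 240^3 = 13824000 multiplications
Strassen's algorithm: 7^(log2(256)) = 7^8 = 5764801 multiplications
Savings: 13824000 - 5764801 = 8059199 multiplications

Standard: 13824000 multiplications (240^3). Strassen: 5764801 multiplications (7^8, after padding to 256x256). Strassen reduces 8 recursive multiplications to 7 at each level.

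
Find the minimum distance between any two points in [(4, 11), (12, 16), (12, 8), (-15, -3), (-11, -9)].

Computing all pairwise distances among 5 points:

d((4, 11), (12, 16)) = 9.434
d((4, 11), (12, 8)) = 8.544
d((4, 11), (-15, -3)) = 23.6008
d((4, 11), (-11, -9)) = 25.0
d((12, 16), (12, 8)) = 8.0
d((12, 16), (-15, -3)) = 33.0151
d((12, 16), (-11, -9)) = 33.9706
d((12, 8), (-15, -3)) = 29.1548
d((12, 8), (-11, -9)) = 28.6007
d((-15, -3), (-11, -9)) = 7.2111 <-- minimum

Closest pair: (-15, -3) and (-11, -9) with distance 7.2111

The closest pair is (-15, -3) and (-11, -9) with Euclidean distance 7.2111. For 5 points, brute-force pairwise comparison is shown above. For large n, the divide-and-conquer algorithm (sort by x, recurse on halves, check the dividing strip) achieves O(n log n).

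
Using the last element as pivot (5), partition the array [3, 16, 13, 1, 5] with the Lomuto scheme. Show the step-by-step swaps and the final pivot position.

Lomuto partition with pivot = 5:

Initial array: [3, 16, 13, 1, 5]

arr[0]=3 <= 5: swap with position 0, array becomes [3, 16, 13, 1, 5]
arr[1]=16 > 5: no swap
arr[2]=13 > 5: no swap
arr[3]=1 <= 5: swap with position 1, array becomes [3, 1, 13, 16, 5]

Place pivot at position 2: [3, 1, 5, 16, 13]
Pivot position: 2

After partitioning with pivot 5, the array becomes [3, 1, 5, 16, 13]. The pivot is placed at index 2. All elements to the left of the pivot are <= 5, and all elements to the right are > 5.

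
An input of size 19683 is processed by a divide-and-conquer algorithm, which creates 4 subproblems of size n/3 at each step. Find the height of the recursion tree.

For divide and conquer with division factor 3:

Problem sizes at each level:
Level 0: 19683
Level 1: 6561
Level 2: 2187
Level 3: 729
Level 4: 243
Level 5: 81
Level 6: 27
Level 7: 9
Level 8: 3
Level 9: 1

The root is level 0 and the size-1 base case is level 9 (the tree spans levels 0 through 9, i.e. 10 levels counting the root), so the depth is the number of divisions: log_3(19683) = 9

The recursion tree depth is log_3(19683) = 9. At each level, the problem size is divided by 3, so it takes 9 divisions to reduce to a base case of size 1. The algorithm makes 4 recursive calls at each level.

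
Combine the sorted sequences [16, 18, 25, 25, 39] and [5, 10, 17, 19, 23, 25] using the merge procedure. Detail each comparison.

Merging process:

Compare 16 vs 5: take 5 from right. Merged: [5]
Compare 16 vs 10: take 10 from right. Merged: [5, 10]
Compare 16 vs 17: take 16 from left. Merged: [5, 10, 16]
Compare 18 vs 17: take 17 from right. Merged: [5, 10, 16, 17]
Compare 18 vs 19: take 18 from left. Merged: [5, 10, 16, 17, 18]
Compare 25 vs 19: take 19 from right. Merged: [5, 10, 16, 17, 18, 19]
Compare 25 vs 23: take 23 from right. Merged: [5, 10, 16, 17, 18, 19, 23]
Compare 25 vs 25: take 25 from left. Merged: [5, 10, 16, 17, 18, 19, 23, 25]
Compare 25 vs 25: take 25 from left. Merged: [5, 10, 16, 17, 18, 19, 23, 25, 25]
Compare 39 vs 25: take 25 from right. Merged: [5, 10, 16, 17, 18, 19, 23, 25, 25, 25]
Append remaining from left: [39]. Merged: [5, 10, 16, 17, 18, 19, 23, 25, 25, 25, 39]

Final merged array: [5, 10, 16, 17, 18, 19, 23, 25, 25, 25, 39]
Total comparisons: 10

The merged array is [5, 10, 16, 17, 18, 19, 23, 25, 25, 25, 39], requiring 10 comparisons. The merge step runs in O(n) time where n is the total number of elements.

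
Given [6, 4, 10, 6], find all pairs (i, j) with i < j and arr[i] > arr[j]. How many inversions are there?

Finding inversions in [6, 4, 10, 6]:

(0, 1): arr[0]=6 > arr[1]=4
(2, 3): arr[2]=10 > arr[3]=6

Total inversions: 2

The array has 2 inversion(s): (0,1), (2,3). Each pair (i,j) satisfies i < j and arr[i] > arr[j].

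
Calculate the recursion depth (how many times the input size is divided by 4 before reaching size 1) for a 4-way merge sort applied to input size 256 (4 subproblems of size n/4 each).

For divide and conquer with division factor 4:

Problem sizes at each level:
Level 0: 256
Level 1: 64
Level 2: 16
Level 3: 4
Level 4: 1

The root is level 0 and the size-1 base case is level 4 (the tree spans levels 0 through 4, i.e. 5 levels counting the root), so the depth is the number of divisions: log_4(256) = 4

The recursion tree depth is log_4(256) = 4. At each level, the problem size is divided by 4, so it takes 4 divisions to reduce to a base case of size 1. The algorithm makes 4 recursive calls at each level.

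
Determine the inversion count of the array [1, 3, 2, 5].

Finding inversions in [1, 3, 2, 5]:

(1, 2): arr[1]=3 > arr[2]=2

Total inversions: 1

The array has 1 inversion(s): (1,2). Each pair (i,j) satisfies i < j and arr[i] > arr[j].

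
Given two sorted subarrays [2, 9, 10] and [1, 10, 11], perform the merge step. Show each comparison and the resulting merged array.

Merging process:

Compare 2 vs 1: take 1 from right. Merged: [1]
Compare 2 vs 10: take 2 from left. Merged: [1, 2]
Compare 9 vs 10: take 9 from left. Merged: [1, 2, 9]
Compare 10 vs 10: take 10 from left. Merged: [1, 2, 9, 10]
Append remaining from right: [10, 11]. Merged: [1, 2, 9, 10, 10, 11]

Final merged array: [1, 2, 9, 10, 10, 11]
Total comparisons: 4

The merged array is [1, 2, 9, 10, 10, 11], requiring 4 comparisons. The merge step runs in O(n) time where n is the total number of elements.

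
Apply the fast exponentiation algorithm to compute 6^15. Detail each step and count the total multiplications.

Computing 6^15 by squaring (build up from 6^1; each line after the first costs one multiplication):

6^1 = 6
6^2 = (6^1)^2 = 6^2 = 36
6^3 = 6 * 6^2 = 6 * 36 = 216
6^6 = (6^3)^2 = 216^2 = 46656
6^7 = 6 * 6^6 = 6 * 46656 = 279936
6^14 = (6^7)^2 = 279936^2 = 78364164096
6^15 = 6 * 6^14 = 6 * 78364164096 = 470184984576

Result: 470184984576
Multiplications needed: 6 (6 lines after 6^1)

6^15 = 470184984576. Using exponentiation by squaring, this requires 6 multiplications. The key idea: if the exponent is even, square the half-power; if odd, multiply by the base once.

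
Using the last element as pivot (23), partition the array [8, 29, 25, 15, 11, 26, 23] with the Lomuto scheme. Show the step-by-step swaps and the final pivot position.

Lomuto partition with pivot = 23:

Initial array: [8, 29, 25, 15, 11, 26, 23]

arr[0]=8 <= 23: swap with position 0, array becomes [8, 29, 25, 15, 11, 26, 23]
arr[1]=29 > 23: no swap
arr[2]=25 > 23: no swap
arr[3]=15 <= 23: swap with position 1, array becomes [8, 15, 25, 29, 11, 26, 23]
arr[4]=11 <= 23: swap with position 2, array becomes [8, 15, 11, 29, 25, 26, 23]
arr[5]=26 > 23: no swap

Place pivot at position 3: [8, 15, 11, 23, 25, 26, 29]
Pivot position: 3

After partitioning with pivot 23, the array becomes [8, 15, 11, 23, 25, 26, 29]. The pivot is placed at index 3. All elements to the left of the pivot are <= 23, and all elements to the right are > 23.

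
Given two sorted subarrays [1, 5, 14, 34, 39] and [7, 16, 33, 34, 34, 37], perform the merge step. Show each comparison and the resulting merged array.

Merging process:

Compare 1 vs 7: take 1 from left. Merged: [1]
Compare 5 vs 7: take 5 from left. Merged: [1, 5]
Compare 14 vs 7: take 7 from right. Merged: [1, 5, 7]
Compare 14 vs 16: take 14 from left. Merged: [1, 5, 7, 14]
Compare 34 vs 16: take 16 from right. Merged: [1, 5, 7, 14, 16]
Compare 34 vs 33: take 33 from right. Merged: [1, 5, 7, 14, 16, 33]
Compare 34 vs 34: take 34 from left. Merged: [1, 5, 7, 14, 16, 33, 34]
Compare 39 vs 34: take 34 from right. Merged: [1, 5, 7, 14, 16, 33, 34, 34]
Compare 39 vs 34: take 34 from right. Merged: [1, 5, 7, 14, 16, 33, 34, 34, 34]
Compare 39 vs 37: take 37 from right. Merged: [1, 5, 7, 14, 16, 33, 34, 34, 34, 37]
Append remaining from left: [39]. Merged: [1, 5, 7, 14, 16, 33, 34, 34, 34, 37, 39]

Final merged array: [1, 5, 7, 14, 16, 33, 34, 34, 34, 37, 39]
Total comparisons: 10

The merged array is [1, 5, 7, 14, 16, 33, 34, 34, 34, 37, 39], requiring 10 comparisons. The merge step runs in O(n) time where n is the total number of elements.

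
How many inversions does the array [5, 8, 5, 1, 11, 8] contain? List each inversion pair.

Finding inversions in [5, 8, 5, 1, 11, 8]:

(0, 3): arr[0]=5 > arr[3]=1
(1, 2): arr[1]=8 > arr[2]=5
(1, 3): arr[1]=8 > arr[3]=1
(2, 3): arr[2]=5 > arr[3]=1
(4, 5): arr[4]=11 > arr[5]=8

Total inversions: 5

The array has 5 inversion(s): (0,3), (1,2), (1,3), (2,3), (4,5). Each pair (i,j) satisfies i < j and arr[i] > arr[j].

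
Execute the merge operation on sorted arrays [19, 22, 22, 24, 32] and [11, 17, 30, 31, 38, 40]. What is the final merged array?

Merging process:

Compare 19 vs 11: take 11 from right. Merged: [11]
Compare 19 vs 17: take 17 from right. Merged: [11, 17]
Compare 19 vs 30: take 19 from left. Merged: [11, 17, 19]
Compare 22 vs 30: take 22 from left. Merged: [11, 17, 19, 22]
Compare 22 vs 30: take 22 from left. Merged: [11, 17, 19, 22, 22]
Compare 24 vs 30: take 24 from left. Merged: [11, 17, 19, 22, 22, 24]
Compare 32 vs 30: take 30 from right. Merged: [11, 17, 19, 22, 22, 24, 30]
Compare 32 vs 31: take 31 from right. Merged: [11, 17, 19, 22, 22, 24, 30, 31]
Compare 32 vs 38: take 32 from left. Merged: [11, 17, 19, 22, 22, 24, 30, 31, 32]
Append remaining from right: [38, 40]. Merged: [11, 17, 19, 22, 22, 24, 30, 31, 32, 38, 40]

Final merged array: [11, 17, 19, 22, 22, 24, 30, 31, 32, 38, 40]
Total comparisons: 9

The merged array is [11, 17, 19, 22, 22, 24, 30, 31, 32, 38, 40], requiring 9 comparisons. The merge step runs in O(n) time where n is the total number of elements.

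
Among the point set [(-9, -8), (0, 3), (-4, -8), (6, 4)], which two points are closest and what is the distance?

Computing all pairwise distances among 4 points:

d((-9, -8), (0, 3)) = 14.2127
d((-9, -8), (-4, -8)) = 5.0 <-- minimum
d((-9, -8), (6, 4)) = 19.2094
d((0, 3), (-4, -8)) = 11.7047
d((0, 3), (6, 4)) = 6.0828
d((-4, -8), (6, 4)) = 15.6205

Closest pair: (-9, -8) and (-4, -8) with distance 5.0

The closest pair is (-9, -8) and (-4, -8) with Euclidean distance 5.0. For 4 points, brute-force pairwise comparison is shown above. For large n, the divide-and-conquer algorithm (sort by x, recurse on halves, check the dividing strip) achieves O(n log n).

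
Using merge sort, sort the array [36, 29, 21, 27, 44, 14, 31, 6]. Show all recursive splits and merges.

Merge sort trace:

Split: [36, 29, 21, 27, 44, 14, 31, 6] -> [36, 29, 21, 27] and [44, 14, 31, 6]
  Split: [36, 29, 21, 27] -> [36, 29] and [21, 27]
    Split: [36, 29] -> [36] and [29]
    Merge: [36] + [29] -> [29, 36]
    Split: [21, 27] -> [21] and [27]
    Merge: [21] + [27] -> [21, 27]
  Merge: [29, 36] + [21, 27] -> [21, 27, 29, 36]
  Split: [44, 14, 31, 6] -> [44, 14] and [31, 6]
    Split: [44, 14] -> [44] and [14]
    Merge: [44] + [14] -> [14, 44]
    Split: [31, 6] -> [31] and [6]
    Merge: [31] + [6] -> [6, 31]
  Merge: [14, 44] + [6, 31] -> [6, 14, 31, 44]
Merge: [21, 27, 29, 36] + [6, 14, 31, 44] -> [6, 14, 21, 27, 29, 31, 36, 44]

Final sorted array: [6, 14, 21, 27, 29, 31, 36, 44]

The merge sort proceeds by recursively splitting the array and merging sorted halves.
After all merges, the sorted array is [6, 14, 21, 27, 29, 31, 36, 44].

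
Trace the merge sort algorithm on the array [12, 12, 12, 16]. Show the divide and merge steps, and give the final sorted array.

Merge sort trace:

Split: [12, 12, 12, 16] -> [12, 12] and [12, 16]
  Split: [12, 12] -> [12] and [12]
  Merge: [12] + [12] -> [12, 12]
  Split: [12, 16] -> [12] and [16]
  Merge: [12] + [16] -> [12, 16]
Merge: [12, 12] + [12, 16] -> [12, 12, 12, 16]

Final sorted array: [12, 12, 12, 16]

The merge sort proceeds by recursively splitting the array and merging sorted halves.
After all merges, the sorted array is [12, 12, 12, 16].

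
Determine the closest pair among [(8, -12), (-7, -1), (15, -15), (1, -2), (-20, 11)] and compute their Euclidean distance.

Computing all pairwise distances among 5 points:

d((8, -12), (-7, -1)) = 18.6011
d((8, -12), (15, -15)) = 7.6158 <-- minimum
d((8, -12), (1, -2)) = 12.2066
d((8, -12), (-20, 11)) = 36.2353
d((-7, -1), (15, -15)) = 26.0768
d((-7, -1), (1, -2)) = 8.0623
d((-7, -1), (-20, 11)) = 17.6918
d((15, -15), (1, -2)) = 19.105
d((15, -15), (-20, 11)) = 43.6005
d((1, -2), (-20, 11)) = 24.6982

Closest pair: (8, -12) and (15, -15) with distance 7.6158

The closest pair is (8, -12) and (15, -15) with Euclidean distance 7.6158. For 5 points, brute-force pairwise comparison is shown above. For large n, the divide-and-conquer algorithm (sort by x, recurse on halves, check the dividing strip) achieves O(n log n).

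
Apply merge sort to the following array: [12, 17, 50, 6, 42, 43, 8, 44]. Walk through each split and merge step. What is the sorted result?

Merge sort trace:

Split: [12, 17, 50, 6, 42, 43, 8, 44] -> [12, 17, 50, 6] and [42, 43, 8, 44]
  Split: [12, 17, 50, 6] -> [12, 17] and [50, 6]
    Split: [12, 17] -> [12] and [17]
    Merge: [12] + [17] -> [12, 17]
    Split: [50, 6] -> [50] and [6]
    Merge: [50] + [6] -> [6, 50]
  Merge: [12, 17] + [6, 50] -> [6, 12, 17, 50]
  Split: [42, 43, 8, 44] -> [42, 43] and [8, 44]
    Split: [42, 43] -> [42] and [43]
    Merge: [42] + [43] -> [42, 43]
    Split: [8, 44] -> [8] and [44]
    Merge: [8] + [44] -> [8, 44]
  Merge: [42, 43] + [8, 44] -> [8, 42, 43, 44]
Merge: [6, 12, 17, 50] + [8, 42, 43, 44] -> [6, 8, 12, 17, 42, 43, 44, 50]

Final sorted array: [6, 8, 12, 17, 42, 43, 44, 50]

The merge sort proceeds by recursively splitting the array and merging sorted halves.
After all merges, the sorted array is [6, 8, 12, 17, 42, 43, 44, 50].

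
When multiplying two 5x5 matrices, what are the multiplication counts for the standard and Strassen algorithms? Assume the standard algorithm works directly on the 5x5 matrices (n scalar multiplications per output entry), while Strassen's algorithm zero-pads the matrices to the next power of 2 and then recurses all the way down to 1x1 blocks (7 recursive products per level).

Matrix multiplication for 5x5 matrices:

Strassen's algorithm requires power-of-2 dimensions. Pad 5x5 to 8x8 (next power of 2).

Standard algorithm: 5^3 = 125 multiplications
Strassen's algorithm: 7^(log2(8)) = 7^3 = 343 multiplications
Difference: 125 - 343 = -218 (Strassen uses MORE here due to padding overhead — for small or just-over-power-of-2 n, padding can outweigh the per-level savings)

Standard: 125 multiplications (5^3). Strassen: 343 multiplications (7^3, after padding to 8x8). Strassen reduces 8 recursive multiplications to 7 at each level.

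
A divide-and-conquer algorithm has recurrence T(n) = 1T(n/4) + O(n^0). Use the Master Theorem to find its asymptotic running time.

Master Theorem for T(n) = 1T(n/4) + O(n^0):

a = 1, b = 4, c = 0
log_b(a) = log_4(1) = 0.0000

Case 2: c = 0 = log_4(1) = 0.0000
T(n) = O(n^0 log n) = O(log n)

For T(n) = 1T(n/4) + O(n^0): log_4(1) = 0.0000. This is Case 2 of the Master Theorem (c = log_b(a), equal work at all levels), giving O(log n).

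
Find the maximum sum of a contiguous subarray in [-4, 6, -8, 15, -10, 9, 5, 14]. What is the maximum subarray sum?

Using Kadane's algorithm on [-4, 6, -8, 15, -10, 9, 5, 14]:

Scanning through the array:
Position 1 (value 6): max_ending_here = 6, max_so_far = 6
Position 2 (value -8): max_ending_here = -2, max_so_far = 6
Position 3 (value 15): max_ending_here = 15, max_so_far = 15
Position 4 (value -10): max_ending_here = 5, max_so_far = 15
Position 5 (value 9): max_ending_here = 14, max_so_far = 15
Position 6 (value 5): max_ending_here = 19, max_so_far = 19
Position 7 (value 14): max_ending_here = 33, max_so_far = 33

Maximum subarray: [15, -10, 9, 5, 14]
Maximum sum: 33

The maximum subarray is [15, -10, 9, 5, 14] with sum 33. This subarray runs from index 3 to index 7.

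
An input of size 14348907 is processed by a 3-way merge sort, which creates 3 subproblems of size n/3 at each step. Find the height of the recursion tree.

For divide and conquer with division factor 3:

Problem sizes at each level:
Level 0: 14348907
Level 1: 4782969
Level 2: 1594323
Level 3: 531441
Level 4: 177147
Level 5: 59049
Level 6: 19683
Level 7: 6561
Level 8: 2187
Level 9: 729
Level 10: 243
Level 11: 81
Level 12: 27
Level 13: 9
Level 14: 3
Level 15: 1

The root is level 0 and the size-1 base case is level 15 (the tree spans levels 0 through 15, i.e. 16 levels counting the root), so the depth is the number of divisions: log_3(14348907) = 15

The recursion tree depth is log_3(14348907) = 15. At each level, the problem size is divided by 3, so it takes 15 divisions to reduce to a base case of size 1. The algorithm makes 3 recursive calls at each level.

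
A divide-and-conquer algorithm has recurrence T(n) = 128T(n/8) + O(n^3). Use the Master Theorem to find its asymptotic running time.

Master Theorem for T(n) = 128T(n/8) + O(n^3):

a = 128, b = 8, c = 3
log_b(a) = log_8(128) = 2.3333

Case 3: c = 3 > log_8(128) = 2.3333
T(n) = O(n^3) = O(n^3)

For T(n) = 128T(n/8) + O(n^3): log_8(128) = 2.3333. This is Case 3 of the Master Theorem (c > log_b(a), work dominated by root), giving O(n^3).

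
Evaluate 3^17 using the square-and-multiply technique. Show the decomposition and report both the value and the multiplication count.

Computing 3^17 by squaring (build up from 3^1; each line after the first costs one multiplication):

3^1 = 3
3^2 = (3^1)^2 = 3^2 = 9
3^4 = (3^2)^2 = 9^2 = 81
3^8 = (3^4)^2 = 81^2 = 6561
3^16 = (3^8)^2 = 6561^2 = 43046721
3^17 = 3 * 3^16 = 3 * 43046721 = 129140163

Result: 129140163
Multiplications needed: 5 (5 lines after 3^1)

3^17 = 129140163. Using exponentiation by squaring, this requires 5 multiplications. The key idea: if the exponent is even, square the half-power; if odd, multiply by the base once.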